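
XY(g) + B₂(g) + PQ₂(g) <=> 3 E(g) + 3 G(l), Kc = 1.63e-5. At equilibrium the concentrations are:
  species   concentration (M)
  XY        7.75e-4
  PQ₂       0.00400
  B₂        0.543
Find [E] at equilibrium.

(G is a pure liquid — omitted from Kc.)
At equilibrium, Kc = [E]³ / ([XY]·[B₂]·[PQ₂]) = 1.63e-5.
([E])³ / ((7.75e-4)·(0.543)·(0.00400)) = 1.63e-5
[E]³ = 2.74e-11 ⇒ [E] = 3.02e-4 M

[E] = 3.02e-4 M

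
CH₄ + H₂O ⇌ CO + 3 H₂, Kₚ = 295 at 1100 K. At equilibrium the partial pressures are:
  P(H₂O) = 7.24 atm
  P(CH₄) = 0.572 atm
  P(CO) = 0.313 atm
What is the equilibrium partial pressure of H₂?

At equilibrium, Kₚ = P(CO)·P(H₂)³ / (P(CH₄)·P(H₂O)) = 295.
(0.313)·(P(H₂))³ / ((0.572)·(7.24)) = 295
P(H₂)³ = 3900 ⇒ P(H₂) = 15.7 atm

P(H₂) = 15.7 atm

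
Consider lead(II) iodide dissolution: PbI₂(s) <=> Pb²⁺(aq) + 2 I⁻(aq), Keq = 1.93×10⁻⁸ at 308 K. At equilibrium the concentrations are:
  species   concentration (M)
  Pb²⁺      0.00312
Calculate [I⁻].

(PbI₂ is a pure solid — omitted from Keq.)
At equilibrium, Keq = [Pb²⁺]·[I⁻]² = 1.93×10⁻⁸.
(0.00312)·([I⁻])² = 1.93×10⁻⁸
[I⁻]² = 6.19×10⁻⁶ ⇒ [I⁻] = 0.00249 M

[I⁻] = 0.00249 M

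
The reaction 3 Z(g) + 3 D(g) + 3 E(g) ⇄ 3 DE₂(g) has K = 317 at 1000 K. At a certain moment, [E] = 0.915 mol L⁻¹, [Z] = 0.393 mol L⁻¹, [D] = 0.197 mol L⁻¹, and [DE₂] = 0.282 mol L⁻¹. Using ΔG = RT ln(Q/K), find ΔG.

Q = [DE₂]³ / ([Z]³·[D]³·[E]³) = (0.282)³ / ((0.393)³·(0.197)³·(0.915)³) = 63.1
ΔG = RT ln(Q/K) = (8.314 J mol⁻¹ K⁻¹)(1000 K) × ln(63.1/317)
   = (8.314 kJ/mol)(-1.614) = -13.4 kJ/mol
ΔG < 0, so the forward reaction is spontaneous (proceeds forward).

ΔG = -13.4 kJ/mol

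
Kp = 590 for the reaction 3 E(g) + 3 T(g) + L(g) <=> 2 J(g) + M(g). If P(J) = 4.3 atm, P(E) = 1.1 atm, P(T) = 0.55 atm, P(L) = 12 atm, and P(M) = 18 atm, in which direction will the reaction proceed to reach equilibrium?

toward products

Qp = P(J)²·P(M) / (P(E)³·P(T)³·P(L)) = (4.3)²·(18) / ((1.1)³·(0.55)³·(12)) = 130
Qp = 130 < Kp = 590, so the forward reaction proceeds.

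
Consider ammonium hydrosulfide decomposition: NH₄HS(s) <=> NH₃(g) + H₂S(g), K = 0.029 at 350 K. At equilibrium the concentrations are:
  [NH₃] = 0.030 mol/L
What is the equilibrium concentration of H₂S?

[H₂S] = 0.97 mol/L

(NH₄HS is a pure solid — omitted from K.)
At equilibrium, K = [NH₃]·[H₂S] = 0.029.
(0.030)·([H₂S]) = 0.029
[H₂S] = 0.967 = 0.97 mol/L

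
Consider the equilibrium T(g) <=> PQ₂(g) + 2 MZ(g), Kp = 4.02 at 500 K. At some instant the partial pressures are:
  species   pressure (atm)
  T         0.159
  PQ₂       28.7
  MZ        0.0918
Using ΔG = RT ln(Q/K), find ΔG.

Qp = P(PQ₂)·P(MZ)² / P(T) = (28.7)·(0.0918)² / (0.159) = 1.52
ΔG = RT ln(Qp/Kp) = (8.314 J mol⁻¹ K⁻¹)(500 K) × ln(1.52/4.02)
   = (4.157 kJ/mol)(-0.9726) = -4.04 kJ/mol
ΔG < 0, so the forward reaction is spontaneous (proceeds forward).

ΔG = -4.04 kJ/mol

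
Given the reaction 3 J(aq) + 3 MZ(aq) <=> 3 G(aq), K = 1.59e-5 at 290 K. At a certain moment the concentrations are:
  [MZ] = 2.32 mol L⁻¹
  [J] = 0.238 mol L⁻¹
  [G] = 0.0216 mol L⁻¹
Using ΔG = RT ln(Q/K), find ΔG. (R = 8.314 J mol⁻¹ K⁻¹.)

Q = [G]³ / ([J]³·[MZ]³) = (0.0216)³ / ((0.238)³·(2.32)³) = 5.99e-5
ΔG = RT ln(Q/K) = (8.314 J mol⁻¹ K⁻¹)(290 K) × ln(5.99e-5/1.59e-5)
   = (2.411 kJ/mol)(1.326) = 3.20 kJ/mol
ΔG > 0, so the forward reaction is non-spontaneous (proceeds in reverse).

ΔG = 3.20 kJ/mol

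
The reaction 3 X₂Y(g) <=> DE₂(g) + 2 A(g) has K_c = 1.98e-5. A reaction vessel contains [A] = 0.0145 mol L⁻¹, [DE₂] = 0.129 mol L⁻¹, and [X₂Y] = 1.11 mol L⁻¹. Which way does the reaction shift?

no net change (already at equilibrium)

Q_c = [DE₂]·[A]² / [X₂Y]³ = (0.129)·(0.0145)² / (1.11)³ = 1.98e-5
Q_c = 1.98e-5 = K_c, so the system is already at equilibrium.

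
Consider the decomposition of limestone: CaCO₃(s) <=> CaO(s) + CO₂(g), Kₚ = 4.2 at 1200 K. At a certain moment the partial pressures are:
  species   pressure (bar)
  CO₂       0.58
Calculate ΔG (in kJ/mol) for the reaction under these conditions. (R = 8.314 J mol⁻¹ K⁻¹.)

(CaCO₃, CaO are pure solids — omitted from Qₚ.)
Qₚ = P(CO₂) = 0.580
ΔG = RT ln(Qₚ/Kₚ) = (8.314 J mol⁻¹ K⁻¹)(1200 K) × ln(0.580/4.2)
   = (9.977 kJ/mol)(-1.980) = -19.8 kJ/mol
ΔG < 0, so the forward reaction is spontaneous (proceeds forward).

ΔG = -19.8 kJ/mol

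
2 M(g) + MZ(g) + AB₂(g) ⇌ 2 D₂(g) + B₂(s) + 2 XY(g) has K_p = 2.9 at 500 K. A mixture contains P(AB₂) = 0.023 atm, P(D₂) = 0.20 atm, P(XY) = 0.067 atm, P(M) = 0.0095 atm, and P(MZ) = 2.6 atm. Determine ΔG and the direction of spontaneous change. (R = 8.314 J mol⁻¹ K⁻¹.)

(B₂ is a pure solid — omitted from Q_p.)
Q_p = P(D₂)²·P(XY)² / (P(M)²·P(MZ)·P(AB₂)) = (0.20)²·(0.067)² / ((0.0095)²·(2.6)·(0.023)) = 33.3
ΔG = RT ln(Q_p/K_p) = (8.314 J mol⁻¹ K⁻¹)(500 K) × ln(33.3/2.9)
   = (4.157 kJ/mol)(2.441) = 10.1 kJ/mol
ΔG > 0, so the forward reaction is non-spontaneous (proceeds in reverse).

ΔG = 10.1 kJ/mol; the forward reaction is non-spontaneous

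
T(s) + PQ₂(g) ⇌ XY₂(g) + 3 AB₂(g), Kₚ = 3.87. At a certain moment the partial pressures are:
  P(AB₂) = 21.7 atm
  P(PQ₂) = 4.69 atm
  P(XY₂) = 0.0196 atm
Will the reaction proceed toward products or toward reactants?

toward reactants

(T is a pure solid — omitted from Qₚ.)
Qₚ = P(XY₂)·P(AB₂)³ / P(PQ₂) = (0.0196)·(21.7)³ / (4.69) = 42.7
Qₚ = 42.7 > Kₚ = 3.87, so the reverse reaction proceeds.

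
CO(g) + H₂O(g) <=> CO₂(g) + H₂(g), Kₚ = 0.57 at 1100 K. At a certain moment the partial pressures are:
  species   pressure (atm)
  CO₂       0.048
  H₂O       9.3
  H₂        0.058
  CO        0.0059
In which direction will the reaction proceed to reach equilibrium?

Qₚ = P(CO₂)·P(H₂) / (P(CO)·P(H₂O)) = (0.048)·(0.058) / ((0.0059)·(9.3)) = 0.051
Qₚ = 0.051 < Kₚ = 0.57, so the forward reaction proceeds.

toward products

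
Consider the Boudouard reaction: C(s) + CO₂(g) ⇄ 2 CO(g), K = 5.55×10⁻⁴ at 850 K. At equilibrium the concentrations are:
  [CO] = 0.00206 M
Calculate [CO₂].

(C is a pure solid — omitted from K.)
At equilibrium, K = [CO]² / [CO₂] = 5.55×10⁻⁴.
(0.00206)² / ([CO₂]) = 5.55×10⁻⁴
[CO₂] = 0.00765 M

[CO₂] = 0.00765 M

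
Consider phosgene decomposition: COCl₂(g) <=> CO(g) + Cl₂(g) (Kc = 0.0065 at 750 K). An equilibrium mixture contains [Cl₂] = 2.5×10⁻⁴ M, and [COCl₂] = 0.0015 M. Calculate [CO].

[CO] = 0.039 M

At equilibrium, Kc = [CO]·[Cl₂] / [COCl₂] = 0.0065.
([CO])·(2.5×10⁻⁴) / (0.0015) = 0.0065
[CO] = 0.0390 = 0.039 M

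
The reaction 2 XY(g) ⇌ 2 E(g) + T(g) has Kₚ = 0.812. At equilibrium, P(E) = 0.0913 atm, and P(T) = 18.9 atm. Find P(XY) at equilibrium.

At equilibrium, Kₚ = P(E)²·P(T) / P(XY)² = 0.812.
(0.0913)²·(18.9) / (P(XY))² = 0.812
P(XY)² = 0.194 ⇒ P(XY) = 0.440 atm

P(XY) = 0.440 atm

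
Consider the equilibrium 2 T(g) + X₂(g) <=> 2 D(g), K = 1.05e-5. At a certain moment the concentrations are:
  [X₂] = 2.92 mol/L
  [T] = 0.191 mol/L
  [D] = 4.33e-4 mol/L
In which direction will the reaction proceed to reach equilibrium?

Q = [D]² / ([T]²·[X₂]) = (4.33e-4)² / ((0.191)²·(2.92)) = 1.76e-6
Q = 1.76e-6 < K = 1.05e-5, so the forward reaction proceeds.

in the forward direction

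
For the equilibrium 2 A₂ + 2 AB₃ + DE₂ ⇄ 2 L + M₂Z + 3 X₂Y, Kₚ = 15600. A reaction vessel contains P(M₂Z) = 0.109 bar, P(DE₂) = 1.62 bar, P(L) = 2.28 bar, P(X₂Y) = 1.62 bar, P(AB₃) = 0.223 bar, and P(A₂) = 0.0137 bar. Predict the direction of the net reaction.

Qₚ = P(L)²·P(M₂Z)·P(X₂Y)³ / (P(A₂)²·P(AB₃)²·P(DE₂)) = (2.28)²·(0.109)·(1.62)³ / ((0.0137)²·(0.223)²·(1.62)) = 1.59e5
Qₚ = 1.59e5 > Kₚ = 15600, so the reverse reaction proceeds.

reverse (toward reactants)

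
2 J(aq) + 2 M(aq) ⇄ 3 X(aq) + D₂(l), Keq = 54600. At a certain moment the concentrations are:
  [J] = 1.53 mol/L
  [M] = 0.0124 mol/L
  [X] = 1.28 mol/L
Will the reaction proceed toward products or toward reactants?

forward (toward products)

(D₂ is a pure liquid — omitted from Q.)
Q = [X]³ / ([J]²·[M]²) = (1.28)³ / ((1.53)²·(0.0124)²) = 5830
Q = 5830 < Keq = 54600, so the forward reaction proceeds.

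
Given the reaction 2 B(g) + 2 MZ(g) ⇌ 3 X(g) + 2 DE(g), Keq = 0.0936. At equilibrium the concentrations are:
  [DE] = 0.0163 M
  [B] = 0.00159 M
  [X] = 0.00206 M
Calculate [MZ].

[MZ] = 0.00313 M

At equilibrium, Keq = [X]³·[DE]² / ([B]²·[MZ]²) = 0.0936.
(0.00206)³·(0.0163)² / ((0.00159)²·([MZ])²) = 0.0936
[MZ]² = 9.82×10⁻⁶ ⇒ [MZ] = 0.00313 M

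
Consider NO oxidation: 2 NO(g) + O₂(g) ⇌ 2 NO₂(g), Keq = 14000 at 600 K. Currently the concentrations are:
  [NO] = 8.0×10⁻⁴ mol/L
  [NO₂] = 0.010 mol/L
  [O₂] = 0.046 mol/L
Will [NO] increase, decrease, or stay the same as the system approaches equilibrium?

Q = [NO₂]² / ([NO]²·[O₂]) = (0.010)² / ((8.0×10⁻⁴)²·(0.046)) = 3400
Q = 3400 < Keq = 14000: net forward reaction.
NO is a reactant, so it decreases.

decrease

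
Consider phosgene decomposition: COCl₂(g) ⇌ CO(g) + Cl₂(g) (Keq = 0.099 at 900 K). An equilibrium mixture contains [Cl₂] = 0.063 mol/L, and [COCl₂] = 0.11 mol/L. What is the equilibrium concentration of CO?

[CO] = 0.17 mol/L

At equilibrium, Keq = [CO]·[Cl₂] / [COCl₂] = 0.099.
([CO])·(0.063) / (0.11) = 0.099
[CO] = 0.173 = 0.17 mol/L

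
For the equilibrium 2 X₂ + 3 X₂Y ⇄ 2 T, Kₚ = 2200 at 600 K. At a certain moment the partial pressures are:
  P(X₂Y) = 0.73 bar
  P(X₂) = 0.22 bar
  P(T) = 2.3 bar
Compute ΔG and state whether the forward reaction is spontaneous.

ΔG = -10.3 kJ/mol; the forward reaction is spontaneous

Qₚ = P(T)² / (P(X₂)²·P(X₂Y)³) = (2.3)² / ((0.22)²·(0.73)³) = 281
ΔG = RT ln(Qₚ/Kₚ) = (8.314 J mol⁻¹ K⁻¹)(600 K) × ln(281/2200)
   = (4.988 kJ/mol)(-2.058) = -10.3 kJ/mol
ΔG < 0, so the forward reaction is spontaneous (proceeds forward).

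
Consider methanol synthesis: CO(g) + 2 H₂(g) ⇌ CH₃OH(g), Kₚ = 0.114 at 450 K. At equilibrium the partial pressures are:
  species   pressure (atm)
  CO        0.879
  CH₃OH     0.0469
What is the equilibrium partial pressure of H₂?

At equilibrium, Kₚ = P(CH₃OH) / (P(CO)·P(H₂)²) = 0.114.
(0.0469) / ((0.879)·(P(H₂))²) = 0.114
P(H₂)² = 0.468 ⇒ P(H₂) = 0.684 atm

P(H₂) = 0.684 atm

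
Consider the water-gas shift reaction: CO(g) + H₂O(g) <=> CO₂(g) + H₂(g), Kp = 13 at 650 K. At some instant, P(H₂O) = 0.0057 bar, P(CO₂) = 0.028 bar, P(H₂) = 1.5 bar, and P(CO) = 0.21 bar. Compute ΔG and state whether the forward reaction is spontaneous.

ΔG = 5.37 kJ/mol; the forward reaction is non-spontaneous

Qp = P(CO₂)·P(H₂) / (P(CO)·P(H₂O)) = (0.028)·(1.5) / ((0.21)·(0.0057)) = 35.1
ΔG = RT ln(Qp/Kp) = (8.314 J mol⁻¹ K⁻¹)(650 K) × ln(35.1/13)
   = (5.404 kJ/mol)(0.9933) = 5.37 kJ/mol
ΔG > 0, so the forward reaction is non-spontaneous (proceeds in reverse).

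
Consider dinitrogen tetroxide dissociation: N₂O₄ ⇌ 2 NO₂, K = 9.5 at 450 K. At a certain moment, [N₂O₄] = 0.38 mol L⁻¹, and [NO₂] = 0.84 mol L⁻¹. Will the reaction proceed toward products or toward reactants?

Q = [NO₂]² / [N₂O₄] = (0.84)² / (0.38) = 1.9
Q = 1.9 < K = 9.5, so the forward reaction proceeds.

in the forward direction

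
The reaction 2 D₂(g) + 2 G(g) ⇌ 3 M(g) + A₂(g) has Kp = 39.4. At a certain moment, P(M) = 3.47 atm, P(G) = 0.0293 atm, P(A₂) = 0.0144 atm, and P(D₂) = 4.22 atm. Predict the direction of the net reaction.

Qp = P(M)³·P(A₂) / (P(D₂)²·P(G)²) = (3.47)³·(0.0144) / ((4.22)²·(0.0293)²) = 39.4
Qp = 39.4 = Kp, so the system is already at equilibrium.

no net change (already at equilibrium)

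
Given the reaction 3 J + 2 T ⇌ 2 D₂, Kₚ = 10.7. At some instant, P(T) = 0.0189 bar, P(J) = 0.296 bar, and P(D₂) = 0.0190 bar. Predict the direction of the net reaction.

Qₚ = P(D₂)² / (P(J)³·P(T)²) = (0.0190)² / ((0.296)³·(0.0189)²) = 39.0
Qₚ = 39.0 > Kₚ = 10.7, so the reverse reaction proceeds.

toward reactants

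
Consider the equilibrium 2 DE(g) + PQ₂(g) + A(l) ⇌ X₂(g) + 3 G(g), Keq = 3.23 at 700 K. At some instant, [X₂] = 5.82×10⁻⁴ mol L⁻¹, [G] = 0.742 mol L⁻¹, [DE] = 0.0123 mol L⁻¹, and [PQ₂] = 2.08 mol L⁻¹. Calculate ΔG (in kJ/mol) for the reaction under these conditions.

(A is a pure liquid — omitted from Q.)
Q = [X₂]·[G]³ / ([DE]²·[PQ₂]) = (5.82×10⁻⁴)·(0.742)³ / ((0.0123)²·(2.08)) = 0.756
ΔG = RT ln(Q/Keq) = (8.314 J mol⁻¹ K⁻¹)(700 K) × ln(0.756/3.23)
   = (5.820 kJ/mol)(-1.452) = -8.45 kJ/mol
ΔG < 0, so the forward reaction is spontaneous (proceeds forward).

ΔG = -8.45 kJ/mol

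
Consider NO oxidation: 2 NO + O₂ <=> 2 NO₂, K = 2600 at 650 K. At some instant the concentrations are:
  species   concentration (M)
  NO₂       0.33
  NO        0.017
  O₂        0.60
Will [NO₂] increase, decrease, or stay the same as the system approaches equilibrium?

Q = [NO₂]² / ([NO]²·[O₂]) = (0.33)² / ((0.017)²·(0.60)) = 630
Q = 630 < K = 2600: net forward reaction.
NO₂ is a product, so it increases.

increase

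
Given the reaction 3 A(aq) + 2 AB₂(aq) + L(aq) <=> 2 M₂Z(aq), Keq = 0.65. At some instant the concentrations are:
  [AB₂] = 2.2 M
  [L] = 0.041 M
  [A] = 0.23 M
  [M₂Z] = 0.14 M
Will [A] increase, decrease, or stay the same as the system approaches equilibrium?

increase

Q = [M₂Z]² / ([A]³·[AB₂]²·[L]) = (0.14)² / ((0.23)³·(2.2)²·(0.041)) = 8.1
Q = 8.1 > Keq = 0.65: net reverse reaction.
A is a reactant, so it increases.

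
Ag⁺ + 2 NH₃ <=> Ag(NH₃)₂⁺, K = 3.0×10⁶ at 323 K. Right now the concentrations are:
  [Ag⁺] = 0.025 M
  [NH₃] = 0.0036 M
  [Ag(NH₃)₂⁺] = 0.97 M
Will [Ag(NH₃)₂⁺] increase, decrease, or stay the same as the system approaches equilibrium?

stay the same

Q = [Ag(NH₃)₂⁺] / ([Ag⁺]·[NH₃]²) = (0.97) / ((0.025)·(0.0036)²) = 3.0×10⁶
Q = 3.0×10⁶ = K; the system is at equilibrium.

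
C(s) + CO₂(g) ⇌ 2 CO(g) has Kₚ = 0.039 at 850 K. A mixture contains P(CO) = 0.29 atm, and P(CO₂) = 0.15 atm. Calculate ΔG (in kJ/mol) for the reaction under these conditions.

ΔG = 18.8 kJ/mol

(C is a pure solid — omitted from Qₚ.)
Qₚ = P(CO)² / P(CO₂) = (0.29)² / (0.15) = 0.561
ΔG = RT ln(Qₚ/Kₚ) = (8.314 J mol⁻¹ K⁻¹)(850 K) × ln(0.561/0.039)
   = (7.067 kJ/mol)(2.666) = 18.8 kJ/mol
ΔG > 0, so the forward reaction is non-spontaneous (proceeds in reverse).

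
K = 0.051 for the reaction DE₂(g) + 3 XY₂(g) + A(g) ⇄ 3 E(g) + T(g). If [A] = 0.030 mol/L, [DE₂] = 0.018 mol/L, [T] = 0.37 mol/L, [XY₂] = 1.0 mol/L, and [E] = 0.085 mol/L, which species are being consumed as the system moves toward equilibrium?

E, T (products)

Q = [E]³·[T] / ([DE₂]·[XY₂]³·[A]) = (0.085)³·(0.37) / ((0.018)·(1.0)³·(0.030)) = 0.42
Q = 0.42 > K = 0.051: net reverse reaction.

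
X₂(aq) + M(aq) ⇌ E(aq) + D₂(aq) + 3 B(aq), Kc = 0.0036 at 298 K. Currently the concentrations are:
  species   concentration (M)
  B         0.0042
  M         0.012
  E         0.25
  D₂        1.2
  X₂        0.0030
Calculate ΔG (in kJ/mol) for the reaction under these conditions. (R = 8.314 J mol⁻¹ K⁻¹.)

Qc = [E]·[D₂]·[B]³ / ([X₂]·[M]) = (0.25)·(1.2)·(0.0042)³ / ((0.0030)·(0.012)) = 6.17e-4
ΔG = RT ln(Qc/Kc) = (8.314 J mol⁻¹ K⁻¹)(298 K) × ln(6.17e-4/0.0036)
   = (2.478 kJ/mol)(-1.764) = -4.37 kJ/mol
ΔG < 0, so the forward reaction is spontaneous (proceeds forward).

ΔG = -4.37 kJ/mol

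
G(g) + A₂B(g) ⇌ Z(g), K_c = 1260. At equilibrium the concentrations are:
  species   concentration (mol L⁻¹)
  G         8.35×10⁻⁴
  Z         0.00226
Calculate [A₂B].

At equilibrium, K_c = [Z] / ([G]·[A₂B]) = 1260.
(0.00226) / ((8.35×10⁻⁴)·([A₂B])) = 1260
[A₂B] = 0.00215 mol L⁻¹

[A₂B] = 0.00215 mol L⁻¹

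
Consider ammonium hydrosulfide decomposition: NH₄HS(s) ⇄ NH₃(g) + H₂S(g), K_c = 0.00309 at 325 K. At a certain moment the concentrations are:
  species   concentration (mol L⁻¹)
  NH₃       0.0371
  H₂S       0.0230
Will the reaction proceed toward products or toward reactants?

forward (toward products)

(NH₄HS is a pure solid — omitted from Q_c.)
Q_c = [NH₃]·[H₂S] = (0.0371)·(0.0230) = 8.53×10⁻⁴
Q_c = 8.53×10⁻⁴ < K_c = 0.00309, so the forward reaction proceeds.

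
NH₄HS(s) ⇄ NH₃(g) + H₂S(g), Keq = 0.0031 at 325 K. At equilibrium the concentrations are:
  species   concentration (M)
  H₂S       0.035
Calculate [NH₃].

(NH₄HS is a pure solid — omitted from Keq.)
At equilibrium, Keq = [NH₃]·[H₂S] = 0.0031.
([NH₃])·(0.035) = 0.0031
[NH₃] = 0.0886 = 0.089 M

[NH₃] = 0.089 M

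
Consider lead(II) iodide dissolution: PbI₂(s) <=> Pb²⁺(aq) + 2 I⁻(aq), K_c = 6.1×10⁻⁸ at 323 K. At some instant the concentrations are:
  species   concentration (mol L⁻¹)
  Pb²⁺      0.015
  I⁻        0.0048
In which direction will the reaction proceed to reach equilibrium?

toward reactants

(PbI₂ is a pure solid — omitted from Q_c.)
Q_c = [Pb²⁺]·[I⁻]² = (0.015)·(0.0048)² = 3.5×10⁻⁷
Q_c = 3.5×10⁻⁷ > K_c = 6.1×10⁻⁸, so the reverse reaction proceeds.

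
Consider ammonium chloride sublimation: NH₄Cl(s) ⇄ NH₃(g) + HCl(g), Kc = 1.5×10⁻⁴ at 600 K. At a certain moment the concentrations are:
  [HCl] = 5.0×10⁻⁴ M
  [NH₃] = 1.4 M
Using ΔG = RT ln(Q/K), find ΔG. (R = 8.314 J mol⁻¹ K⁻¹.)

(NH₄Cl is a pure solid — omitted from Qc.)
Qc = [NH₃]·[HCl] = (1.4)·(5.0×10⁻⁴) = 7.00×10⁻⁴
ΔG = RT ln(Qc/Kc) = (8.314 J mol⁻¹ K⁻¹)(600 K) × ln(7.00×10⁻⁴/1.5×10⁻⁴)
   = (4.988 kJ/mol)(1.540) = 7.68 kJ/mol
ΔG > 0, so the forward reaction is non-spontaneous (proceeds in reverse).

ΔG = 7.68 kJ/mol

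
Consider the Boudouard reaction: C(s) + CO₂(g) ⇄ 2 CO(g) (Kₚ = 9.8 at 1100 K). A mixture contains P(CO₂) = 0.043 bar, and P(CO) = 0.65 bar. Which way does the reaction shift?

(C is a pure solid — omitted from Qₚ.)
Qₚ = P(CO)² / P(CO₂) = (0.65)² / (0.043) = 9.8
Qₚ = 9.8 = Kₚ, so the system is already at equilibrium.

no net change (already at equilibrium)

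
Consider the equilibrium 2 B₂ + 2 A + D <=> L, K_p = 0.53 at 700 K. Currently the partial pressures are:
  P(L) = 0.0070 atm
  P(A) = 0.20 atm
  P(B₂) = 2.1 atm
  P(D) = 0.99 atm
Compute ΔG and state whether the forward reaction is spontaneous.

ΔG = -15.0 kJ/mol; the forward reaction is spontaneous

Q_p = P(L) / (P(B₂)²·P(A)²·P(D)) = (0.0070) / ((2.1)²·(0.20)²·(0.99)) = 0.0401
ΔG = RT ln(Q_p/K_p) = (8.314 J mol⁻¹ K⁻¹)(700 K) × ln(0.0401/0.53)
   = (5.820 kJ/mol)(-2.582) = -15.0 kJ/mol
ΔG < 0, so the forward reaction is spontaneous (proceeds forward).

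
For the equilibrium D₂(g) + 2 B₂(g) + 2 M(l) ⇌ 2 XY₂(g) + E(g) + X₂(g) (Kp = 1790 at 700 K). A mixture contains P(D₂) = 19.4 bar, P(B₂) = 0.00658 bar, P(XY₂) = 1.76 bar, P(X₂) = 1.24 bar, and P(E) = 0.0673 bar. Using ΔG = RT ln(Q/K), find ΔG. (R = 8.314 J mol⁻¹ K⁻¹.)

(M is a pure liquid — omitted from Qp.)
Qp = P(XY₂)²·P(E)·P(X₂) / (P(D₂)·P(B₂)²) = (1.76)²·(0.0673)·(1.24) / ((19.4)·(0.00658)²) = 308
ΔG = RT ln(Qp/Kp) = (8.314 J mol⁻¹ K⁻¹)(700 K) × ln(308/1790)
   = (5.820 kJ/mol)(-1.760) = -10.2 kJ/mol
ΔG < 0, so the forward reaction is spontaneous (proceeds forward).

ΔG = -10.2 kJ/mol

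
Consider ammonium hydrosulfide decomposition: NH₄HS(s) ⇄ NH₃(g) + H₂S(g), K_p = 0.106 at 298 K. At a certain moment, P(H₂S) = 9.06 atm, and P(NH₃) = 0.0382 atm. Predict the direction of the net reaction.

(NH₄HS is a pure solid — omitted from Q_p.)
Q_p = P(NH₃)·P(H₂S) = (0.0382)·(9.06) = 0.346
Q_p = 0.346 > K_p = 0.106, so the reverse reaction proceeds.

to the left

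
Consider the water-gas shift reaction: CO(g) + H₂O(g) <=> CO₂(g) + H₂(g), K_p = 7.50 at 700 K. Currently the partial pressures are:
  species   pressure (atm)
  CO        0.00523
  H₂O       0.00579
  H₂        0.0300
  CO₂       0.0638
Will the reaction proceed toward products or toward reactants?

Q_p = P(CO₂)·P(H₂) / (P(CO)·P(H₂O)) = (0.0638)·(0.0300) / ((0.00523)·(0.00579)) = 63.2
Q_p = 63.2 > K_p = 7.50, so the reverse reaction proceeds.

toward reactants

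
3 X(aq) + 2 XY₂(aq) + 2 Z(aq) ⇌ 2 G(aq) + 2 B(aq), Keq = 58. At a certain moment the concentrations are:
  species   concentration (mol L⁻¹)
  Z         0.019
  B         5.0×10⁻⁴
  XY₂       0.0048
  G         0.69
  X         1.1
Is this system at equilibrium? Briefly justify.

Q = [G]²·[B]² / ([X]³·[XY₂]²·[Z]²) = (0.69)²·(5.0×10⁻⁴)² / ((1.1)³·(0.0048)²·(0.019)²) = 11
Q = 11 < Keq = 58: net forward reaction.

no; Q < K, reaction proceeds forward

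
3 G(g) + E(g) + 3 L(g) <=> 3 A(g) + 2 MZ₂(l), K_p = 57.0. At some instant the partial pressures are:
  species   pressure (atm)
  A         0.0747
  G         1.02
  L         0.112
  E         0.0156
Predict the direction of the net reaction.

toward products

(MZ₂ is a pure liquid — omitted from Q_p.)
Q_p = P(A)³ / (P(G)³·P(E)·P(L)³) = (0.0747)³ / ((1.02)³·(0.0156)·(0.112)³) = 17.9
Q_p = 17.9 < K_p = 57.0, so the forward reaction proceeds.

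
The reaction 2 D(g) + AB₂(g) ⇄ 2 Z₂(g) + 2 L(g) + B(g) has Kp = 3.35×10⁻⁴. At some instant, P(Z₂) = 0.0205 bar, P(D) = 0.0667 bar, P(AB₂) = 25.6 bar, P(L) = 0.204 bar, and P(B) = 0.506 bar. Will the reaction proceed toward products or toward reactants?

toward products

Qp = P(Z₂)²·P(L)²·P(B) / (P(D)²·P(AB₂)) = (0.0205)²·(0.204)²·(0.506) / ((0.0667)²·(25.6)) = 7.77×10⁻⁵
Qp = 7.77×10⁻⁵ < Kp = 3.35×10⁻⁴, so the forward reaction proceeds.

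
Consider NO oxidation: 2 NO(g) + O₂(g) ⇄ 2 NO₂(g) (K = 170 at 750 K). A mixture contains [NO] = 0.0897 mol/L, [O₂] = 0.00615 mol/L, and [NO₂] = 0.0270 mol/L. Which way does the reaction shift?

forward (toward products)

Q = [NO₂]² / ([NO]²·[O₂]) = (0.0270)² / ((0.0897)²·(0.00615)) = 14.7
Q = 14.7 < K = 170, so the forward reaction proceeds.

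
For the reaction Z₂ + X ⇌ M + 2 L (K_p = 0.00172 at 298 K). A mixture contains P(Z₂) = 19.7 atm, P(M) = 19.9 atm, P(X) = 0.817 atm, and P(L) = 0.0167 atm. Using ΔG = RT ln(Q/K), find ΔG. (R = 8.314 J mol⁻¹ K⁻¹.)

Q_p = P(M)·P(L)² / (P(Z₂)·P(X)) = (19.9)·(0.0167)² / ((19.7)·(0.817)) = 3.45×10⁻⁴
ΔG = RT ln(Q_p/K_p) = (8.314 J mol⁻¹ K⁻¹)(298 K) × ln(3.45×10⁻⁴/0.00172)
   = (2.478 kJ/mol)(-1.607) = -3.98 kJ/mol
ΔG < 0, so the forward reaction is spontaneous (proceeds forward).

ΔG = -3.98 kJ/mol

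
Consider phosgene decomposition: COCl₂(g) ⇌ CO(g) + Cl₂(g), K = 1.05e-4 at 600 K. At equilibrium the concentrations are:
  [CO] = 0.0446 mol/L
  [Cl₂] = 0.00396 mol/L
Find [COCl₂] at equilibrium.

[COCl₂] = 1.68 mol/L

At equilibrium, K = [CO]·[Cl₂] / [COCl₂] = 1.05e-4.
(0.0446)·(0.00396) / ([COCl₂]) = 1.05e-4
[COCl₂] = 1.68 mol/L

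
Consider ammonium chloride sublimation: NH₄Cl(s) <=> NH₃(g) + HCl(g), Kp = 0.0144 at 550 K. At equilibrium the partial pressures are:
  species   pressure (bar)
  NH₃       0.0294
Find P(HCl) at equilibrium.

P(HCl) = 0.490 bar

(NH₄Cl is a pure solid — omitted from Kp.)
At equilibrium, Kp = P(NH₃)·P(HCl) = 0.0144.
(0.0294)·(P(HCl)) = 0.0144
P(HCl) = 0.490 bar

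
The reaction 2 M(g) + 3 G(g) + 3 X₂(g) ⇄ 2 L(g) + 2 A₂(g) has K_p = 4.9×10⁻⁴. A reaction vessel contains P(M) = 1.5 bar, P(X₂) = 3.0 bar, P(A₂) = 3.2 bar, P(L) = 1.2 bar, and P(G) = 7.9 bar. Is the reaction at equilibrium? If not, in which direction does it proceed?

neither direction; the system is at equilibrium

Q_p = P(L)²·P(A₂)² / (P(M)²·P(G)³·P(X₂)³) = (1.2)²·(3.2)² / ((1.5)²·(7.9)³·(3.0)³) = 4.9×10⁻⁴
Q_p = 4.9×10⁻⁴ = K_p, so the system is already at equilibrium.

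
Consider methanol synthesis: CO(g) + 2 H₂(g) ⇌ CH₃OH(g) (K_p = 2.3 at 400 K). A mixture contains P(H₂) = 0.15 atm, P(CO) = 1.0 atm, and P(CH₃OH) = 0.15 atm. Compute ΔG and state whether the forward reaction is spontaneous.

Q_p = P(CH₃OH) / (P(CO)·P(H₂)²) = (0.15) / ((1.0)·(0.15)²) = 6.67
ΔG = RT ln(Q_p/K_p) = (8.314 J mol⁻¹ K⁻¹)(400 K) × ln(6.67/2.3)
   = (3.326 kJ/mol)(1.065) = 3.54 kJ/mol
ΔG > 0, so the forward reaction is non-spontaneous (proceeds in reverse).

ΔG = 3.54 kJ/mol; the forward reaction is non-spontaneous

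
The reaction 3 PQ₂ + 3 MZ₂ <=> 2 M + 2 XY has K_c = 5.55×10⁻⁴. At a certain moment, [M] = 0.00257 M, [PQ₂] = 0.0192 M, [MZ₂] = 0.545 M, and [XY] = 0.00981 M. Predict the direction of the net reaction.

at equilibrium

Q_c = [M]²·[XY]² / ([PQ₂]³·[MZ₂]³) = (0.00257)²·(0.00981)² / ((0.0192)³·(0.545)³) = 5.55×10⁻⁴
Q_c = 5.55×10⁻⁴ = K_c, so the system is already at equilibrium.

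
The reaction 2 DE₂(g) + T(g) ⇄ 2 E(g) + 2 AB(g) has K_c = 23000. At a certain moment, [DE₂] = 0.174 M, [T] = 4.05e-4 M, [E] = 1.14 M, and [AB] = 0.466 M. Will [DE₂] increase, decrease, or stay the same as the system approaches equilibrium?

Q_c = [E]²·[AB]² / ([DE₂]²·[T]) = (1.14)²·(0.466)² / ((0.174)²·(4.05e-4)) = 23000
Q_c = 23000 = K_c; the system is at equilibrium.

stay the same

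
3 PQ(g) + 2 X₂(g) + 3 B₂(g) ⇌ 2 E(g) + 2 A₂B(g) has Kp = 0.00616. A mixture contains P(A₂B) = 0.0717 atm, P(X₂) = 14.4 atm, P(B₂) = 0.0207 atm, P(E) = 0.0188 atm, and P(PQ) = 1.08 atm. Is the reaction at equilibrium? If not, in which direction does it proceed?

forward (toward products)

Qp = P(E)²·P(A₂B)² / (P(PQ)³·P(X₂)²·P(B₂)³) = (0.0188)²·(0.0717)² / ((1.08)³·(14.4)²·(0.0207)³) = 7.84×10⁻⁴
Qp = 7.84×10⁻⁴ < Kp = 0.00616, so the forward reaction proceeds.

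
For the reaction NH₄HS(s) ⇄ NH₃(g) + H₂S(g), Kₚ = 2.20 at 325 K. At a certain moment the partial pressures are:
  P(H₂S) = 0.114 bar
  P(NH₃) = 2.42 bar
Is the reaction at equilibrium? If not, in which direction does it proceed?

to the right

(NH₄HS is a pure solid — omitted from Qₚ.)
Qₚ = P(NH₃)·P(H₂S) = (2.42)·(0.114) = 0.276
Qₚ = 0.276 < Kₚ = 2.20, so the forward reaction proceeds.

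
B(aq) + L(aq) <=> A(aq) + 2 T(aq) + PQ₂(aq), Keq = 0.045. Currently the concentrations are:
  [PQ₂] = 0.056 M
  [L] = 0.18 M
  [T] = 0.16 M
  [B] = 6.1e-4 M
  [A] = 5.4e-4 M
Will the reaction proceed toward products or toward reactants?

in the forward direction

Q = [A]·[T]²·[PQ₂] / ([B]·[L]) = (5.4e-4)·(0.16)²·(0.056) / ((6.1e-4)·(0.18)) = 0.0071
Q = 0.0071 < Keq = 0.045, so the forward reaction proceeds.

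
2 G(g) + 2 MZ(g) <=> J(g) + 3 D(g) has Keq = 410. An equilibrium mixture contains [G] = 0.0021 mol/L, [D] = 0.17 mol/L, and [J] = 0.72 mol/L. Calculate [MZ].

At equilibrium, Keq = [J]·[D]³ / ([G]²·[MZ]²) = 410.
(0.72)·(0.17)³ / ((0.0021)²·([MZ])²) = 410
[MZ]² = 1.96 ⇒ [MZ] = 1.4 mol/L

[MZ] = 1.4 mol/L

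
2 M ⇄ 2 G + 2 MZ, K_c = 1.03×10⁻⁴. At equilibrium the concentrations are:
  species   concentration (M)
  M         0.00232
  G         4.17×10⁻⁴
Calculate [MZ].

[MZ] = 0.0565 M

At equilibrium, K_c = [G]²·[MZ]² / [M]² = 1.03×10⁻⁴.
(4.17×10⁻⁴)²·([MZ])² / (0.00232)² = 1.03×10⁻⁴
[MZ]² = 0.00319 ⇒ [MZ] = 0.0565 M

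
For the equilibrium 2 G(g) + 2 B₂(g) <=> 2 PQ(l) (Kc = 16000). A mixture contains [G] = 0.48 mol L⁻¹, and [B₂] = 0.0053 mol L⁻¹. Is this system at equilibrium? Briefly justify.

(PQ is a pure liquid — omitted from Qc.)
Qc = 1 / ([G]²·[B₂]²) = 1 / ((0.48)²·(0.0053)²) = 1.5e5
Qc = 1.5e5 > Kc = 16000: net reverse reaction.

no; Q > K, reaction proceeds in reverse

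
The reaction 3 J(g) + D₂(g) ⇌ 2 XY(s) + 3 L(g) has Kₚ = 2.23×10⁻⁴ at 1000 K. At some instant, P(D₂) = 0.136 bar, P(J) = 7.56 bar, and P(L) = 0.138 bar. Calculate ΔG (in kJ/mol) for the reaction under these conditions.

(XY is a pure solid — omitted from Qₚ.)
Qₚ = P(L)³ / (P(J)³·P(D₂)) = (0.138)³ / ((7.56)³·(0.136)) = 4.47×10⁻⁵
ΔG = RT ln(Qₚ/Kₚ) = (8.314 J mol⁻¹ K⁻¹)(1000 K) × ln(4.47×10⁻⁵/2.23×10⁻⁴)
   = (8.314 kJ/mol)(-1.607) = -13.4 kJ/mol
ΔG < 0, so the forward reaction is spontaneous (proceeds forward).

ΔG = -13.4 kJ/mol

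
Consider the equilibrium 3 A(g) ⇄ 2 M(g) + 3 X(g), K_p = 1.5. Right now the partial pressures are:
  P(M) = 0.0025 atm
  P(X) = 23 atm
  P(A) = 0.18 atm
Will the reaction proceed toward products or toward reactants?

Q_p = P(M)²·P(X)³ / P(A)³ = (0.0025)²·(23)³ / (0.18)³ = 13
Q_p = 13 > K_p = 1.5, so the reverse reaction proceeds.

to the left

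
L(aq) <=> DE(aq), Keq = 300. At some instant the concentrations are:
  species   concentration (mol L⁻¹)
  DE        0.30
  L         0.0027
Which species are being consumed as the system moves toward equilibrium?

L (reactants)

Q = [DE] / [L] = (0.30) / (0.0027) = 110
Q = 110 < Keq = 300: net forward reaction.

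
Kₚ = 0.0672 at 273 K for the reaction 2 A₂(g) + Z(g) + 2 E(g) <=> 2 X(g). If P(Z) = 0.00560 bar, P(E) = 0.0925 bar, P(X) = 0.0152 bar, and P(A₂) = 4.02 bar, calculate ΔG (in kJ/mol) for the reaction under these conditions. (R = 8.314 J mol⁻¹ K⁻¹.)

ΔG = 3.38 kJ/mol

Qₚ = P(X)² / (P(A₂)²·P(Z)·P(E)²) = (0.0152)² / ((4.02)²·(0.00560)·(0.0925)²) = 0.298
ΔG = RT ln(Qₚ/Kₚ) = (8.314 J mol⁻¹ K⁻¹)(273 K) × ln(0.298/0.0672)
   = (2.270 kJ/mol)(1.489) = 3.38 kJ/mol
ΔG > 0, so the forward reaction is non-spontaneous (proceeds in reverse).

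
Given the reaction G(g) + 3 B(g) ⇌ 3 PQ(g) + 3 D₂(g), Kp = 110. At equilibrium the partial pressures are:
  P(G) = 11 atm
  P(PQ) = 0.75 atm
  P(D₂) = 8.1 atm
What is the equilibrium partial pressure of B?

P(B) = 0.57 atm

At equilibrium, Kp = P(PQ)³·P(D₂)³ / (P(G)·P(B)³) = 110.
(0.75)³·(8.1)³ / ((11)·(P(B))³) = 110
P(B)³ = 0.185 ⇒ P(B) = 0.57 atm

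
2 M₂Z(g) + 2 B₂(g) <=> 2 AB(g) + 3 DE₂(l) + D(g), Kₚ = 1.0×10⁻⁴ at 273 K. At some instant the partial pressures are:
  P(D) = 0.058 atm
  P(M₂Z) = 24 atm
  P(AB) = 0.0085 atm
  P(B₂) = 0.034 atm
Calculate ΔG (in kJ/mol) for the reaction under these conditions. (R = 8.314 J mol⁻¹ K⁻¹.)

(DE₂ is a pure liquid — omitted from Qₚ.)
Qₚ = P(AB)²·P(D) / (P(M₂Z)²·P(B₂)²) = (0.0085)²·(0.058) / ((24)²·(0.034)²) = 6.29×10⁻⁶
ΔG = RT ln(Qₚ/Kₚ) = (8.314 J mol⁻¹ K⁻¹)(273 K) × ln(6.29×10⁻⁶/1.0×10⁻⁴)
   = (2.270 kJ/mol)(-2.766) = -6.28 kJ/mol
ΔG < 0, so the forward reaction is spontaneous (proceeds forward).

ΔG = -6.28 kJ/mol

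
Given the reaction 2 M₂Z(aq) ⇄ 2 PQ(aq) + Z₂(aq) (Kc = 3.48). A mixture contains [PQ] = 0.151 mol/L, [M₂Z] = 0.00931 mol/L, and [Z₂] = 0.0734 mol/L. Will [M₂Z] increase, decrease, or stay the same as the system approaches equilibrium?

Qc = [PQ]²·[Z₂] / [M₂Z]² = (0.151)²·(0.0734) / (0.00931)² = 19.3
Qc = 19.3 > Kc = 3.48: net reverse reaction.
M₂Z is a reactant, so it increases.

increase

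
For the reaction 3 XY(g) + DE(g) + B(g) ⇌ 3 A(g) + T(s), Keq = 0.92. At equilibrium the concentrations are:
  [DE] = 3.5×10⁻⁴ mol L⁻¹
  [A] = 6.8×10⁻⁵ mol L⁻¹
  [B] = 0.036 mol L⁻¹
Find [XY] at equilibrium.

(T is a pure solid — omitted from Keq.)
At equilibrium, Keq = [A]³ / ([XY]³·[DE]·[B]) = 0.92.
(6.8×10⁻⁵)³ / (([XY])³·(3.5×10⁻⁴)·(0.036)) = 0.92
[XY]³ = 2.71×10⁻⁸ ⇒ [XY] = 0.0030 mol L⁻¹

[XY] = 0.0030 mol L⁻¹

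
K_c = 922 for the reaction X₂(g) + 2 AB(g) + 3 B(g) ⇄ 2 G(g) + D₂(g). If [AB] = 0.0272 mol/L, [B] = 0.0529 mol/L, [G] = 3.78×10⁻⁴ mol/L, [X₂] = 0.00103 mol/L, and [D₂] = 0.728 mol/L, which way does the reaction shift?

Q_c = [G]²·[D₂] / ([X₂]·[AB]²·[B]³) = (3.78×10⁻⁴)²·(0.728) / ((0.00103)·(0.0272)²·(0.0529)³) = 922
Q_c = 922 = K_c, so the system is already at equilibrium.

no net change (already at equilibrium)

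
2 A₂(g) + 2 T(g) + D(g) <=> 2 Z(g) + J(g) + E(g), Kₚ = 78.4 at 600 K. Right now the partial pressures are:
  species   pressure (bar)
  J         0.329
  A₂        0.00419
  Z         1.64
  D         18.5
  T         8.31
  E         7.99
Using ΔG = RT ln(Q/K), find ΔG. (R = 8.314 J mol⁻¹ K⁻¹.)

ΔG = 6.94 kJ/mol

Qₚ = P(Z)²·P(J)·P(E) / (P(A₂)²·P(T)²·P(D)) = (1.64)²·(0.329)·(7.99) / ((0.00419)²·(8.31)²·(18.5)) = 315
ΔG = RT ln(Qₚ/Kₚ) = (8.314 J mol⁻¹ K⁻¹)(600 K) × ln(315/78.4)
   = (4.988 kJ/mol)(1.391) = 6.94 kJ/mol
ΔG > 0, so the forward reaction is non-spontaneous (proceeds in reverse).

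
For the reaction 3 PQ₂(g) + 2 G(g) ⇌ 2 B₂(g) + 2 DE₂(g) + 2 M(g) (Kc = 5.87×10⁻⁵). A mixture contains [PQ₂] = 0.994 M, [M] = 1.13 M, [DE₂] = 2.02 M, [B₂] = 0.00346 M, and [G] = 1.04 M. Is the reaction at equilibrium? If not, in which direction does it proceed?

Qc = [B₂]²·[DE₂]²·[M]² / ([PQ₂]³·[G]²) = (0.00346)²·(2.02)²·(1.13)² / ((0.994)³·(1.04)²) = 5.87×10⁻⁵
Qc = 5.87×10⁻⁵ = Kc, so the system is already at equilibrium.

neither direction; the system is at equilibrium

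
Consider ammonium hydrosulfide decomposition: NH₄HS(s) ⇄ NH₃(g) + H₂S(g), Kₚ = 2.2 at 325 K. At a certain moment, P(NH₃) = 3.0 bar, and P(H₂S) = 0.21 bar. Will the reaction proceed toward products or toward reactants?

(NH₄HS is a pure solid — omitted from Qₚ.)
Qₚ = P(NH₃)·P(H₂S) = (3.0)·(0.21) = 0.63
Qₚ = 0.63 < Kₚ = 2.2, so the forward reaction proceeds.

in the forward direction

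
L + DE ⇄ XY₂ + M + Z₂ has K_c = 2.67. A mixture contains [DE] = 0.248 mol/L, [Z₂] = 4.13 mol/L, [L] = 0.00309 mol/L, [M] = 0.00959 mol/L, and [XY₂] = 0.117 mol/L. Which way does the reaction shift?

to the left

Q_c = [XY₂]·[M]·[Z₂] / ([L]·[DE]) = (0.117)·(0.00959)·(4.13) / ((0.00309)·(0.248)) = 6.05
Q_c = 6.05 > K_c = 2.67, so the reverse reaction proceeds.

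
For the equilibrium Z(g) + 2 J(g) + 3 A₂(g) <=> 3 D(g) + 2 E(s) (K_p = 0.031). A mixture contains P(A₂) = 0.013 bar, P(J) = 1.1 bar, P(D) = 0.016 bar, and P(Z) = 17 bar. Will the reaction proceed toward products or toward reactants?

(E is a pure solid — omitted from Q_p.)
Q_p = P(D)³ / (P(Z)·P(J)²·P(A₂)³) = (0.016)³ / ((17)·(1.1)²·(0.013)³) = 0.091
Q_p = 0.091 > K_p = 0.031, so the reverse reaction proceeds.

in the reverse direction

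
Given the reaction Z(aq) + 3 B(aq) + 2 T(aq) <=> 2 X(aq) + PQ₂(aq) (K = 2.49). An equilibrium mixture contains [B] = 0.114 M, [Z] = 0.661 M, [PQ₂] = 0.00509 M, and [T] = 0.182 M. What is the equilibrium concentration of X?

[X] = 0.126 M

At equilibrium, K = [X]²·[PQ₂] / ([Z]·[B]³·[T]²) = 2.49.
([X])²·(0.00509) / ((0.661)·(0.114)³·(0.182)²) = 2.49
[X]² = 0.0159 ⇒ [X] = 0.126 M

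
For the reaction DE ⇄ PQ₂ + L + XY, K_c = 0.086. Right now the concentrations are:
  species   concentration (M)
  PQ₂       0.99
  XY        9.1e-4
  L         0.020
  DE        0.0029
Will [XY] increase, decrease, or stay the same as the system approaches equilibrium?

increase

Q_c = [PQ₂]·[L]·[XY] / [DE] = (0.99)·(0.020)·(9.1e-4) / (0.0029) = 0.0062
Q_c = 0.0062 < K_c = 0.086: net forward reaction.
XY is a product, so it increases.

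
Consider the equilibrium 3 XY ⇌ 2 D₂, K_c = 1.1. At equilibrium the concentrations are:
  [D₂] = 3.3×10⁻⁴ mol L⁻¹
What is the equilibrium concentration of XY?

[XY] = 0.0046 mol L⁻¹

At equilibrium, K_c = [D₂]² / [XY]³ = 1.1.
(3.3×10⁻⁴)² / ([XY])³ = 1.1
[XY]³ = 9.90×10⁻⁸ ⇒ [XY] = 0.0046 mol L⁻¹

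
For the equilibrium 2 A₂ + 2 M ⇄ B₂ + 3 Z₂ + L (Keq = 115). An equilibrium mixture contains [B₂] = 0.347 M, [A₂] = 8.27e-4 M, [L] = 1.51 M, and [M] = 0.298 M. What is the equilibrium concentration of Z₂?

At equilibrium, Keq = [B₂]·[Z₂]³·[L] / ([A₂]²·[M]²) = 115.
(0.347)·([Z₂])³·(1.51) / ((8.27e-4)²·(0.298)²) = 115
[Z₂]³ = 1.33e-5 ⇒ [Z₂] = 0.0237 M

[Z₂] = 0.0237 M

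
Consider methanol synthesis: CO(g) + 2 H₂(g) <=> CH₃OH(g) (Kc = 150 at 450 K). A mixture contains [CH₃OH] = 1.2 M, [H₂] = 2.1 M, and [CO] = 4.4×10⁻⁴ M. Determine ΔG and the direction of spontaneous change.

ΔG = 5.30 kJ/mol; the forward reaction is non-spontaneous

Qc = [CH₃OH] / ([CO]·[H₂]²) = (1.2) / ((4.4×10⁻⁴)·(2.1)²) = 618
ΔG = RT ln(Qc/Kc) = (8.314 J mol⁻¹ K⁻¹)(450 K) × ln(618/150)
   = (3.741 kJ/mol)(1.416) = 5.30 kJ/mol
ΔG > 0, so the forward reaction is non-spontaneous (proceeds in reverse).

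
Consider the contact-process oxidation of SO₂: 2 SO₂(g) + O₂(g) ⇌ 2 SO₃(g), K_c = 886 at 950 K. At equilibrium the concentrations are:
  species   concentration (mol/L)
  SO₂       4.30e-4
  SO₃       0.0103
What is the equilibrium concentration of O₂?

[O₂] = 0.648 mol/L

At equilibrium, K_c = [SO₃]² / ([SO₂]²·[O₂]) = 886.
(0.0103)² / ((4.30e-4)²·([O₂])) = 886
[O₂] = 0.648 mol/L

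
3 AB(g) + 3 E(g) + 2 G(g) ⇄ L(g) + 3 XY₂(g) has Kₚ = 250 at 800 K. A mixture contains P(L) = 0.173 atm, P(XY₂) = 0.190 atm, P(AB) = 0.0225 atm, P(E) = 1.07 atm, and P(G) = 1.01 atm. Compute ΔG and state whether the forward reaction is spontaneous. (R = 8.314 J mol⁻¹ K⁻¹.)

ΔG = -7.30 kJ/mol; the forward reaction is spontaneous

Qₚ = P(L)·P(XY₂)³ / (P(AB)³·P(E)³·P(G)²) = (0.173)·(0.190)³ / ((0.0225)³·(1.07)³·(1.01)²) = 83.4
ΔG = RT ln(Qₚ/Kₚ) = (8.314 J mol⁻¹ K⁻¹)(800 K) × ln(83.4/250)
   = (6.651 kJ/mol)(-1.098) = -7.30 kJ/mol
ΔG < 0, so the forward reaction is spontaneous (proceeds forward).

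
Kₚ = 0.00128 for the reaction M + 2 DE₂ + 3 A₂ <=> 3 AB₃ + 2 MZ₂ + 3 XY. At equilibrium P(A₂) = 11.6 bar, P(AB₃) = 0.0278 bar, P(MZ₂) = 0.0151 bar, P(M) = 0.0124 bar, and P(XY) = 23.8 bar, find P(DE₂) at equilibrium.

At equilibrium, Kₚ = P(AB₃)³·P(MZ₂)²·P(XY)³ / (P(M)·P(DE₂)²·P(A₂)³) = 0.00128.
(0.0278)³·(0.0151)²·(23.8)³ / ((0.0124)·(P(DE₂))²·(11.6)³) = 0.00128
P(DE₂)² = 0.00267 ⇒ P(DE₂) = 0.0516 bar

P(DE₂) = 0.0516 bar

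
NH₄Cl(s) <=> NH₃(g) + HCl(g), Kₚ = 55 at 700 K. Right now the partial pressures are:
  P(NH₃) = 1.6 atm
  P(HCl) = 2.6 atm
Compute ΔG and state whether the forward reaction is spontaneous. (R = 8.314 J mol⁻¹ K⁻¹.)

(NH₄Cl is a pure solid — omitted from Qₚ.)
Qₚ = P(NH₃)·P(HCl) = (1.6)·(2.6) = 4.16
ΔG = RT ln(Qₚ/Kₚ) = (8.314 J mol⁻¹ K⁻¹)(700 K) × ln(4.16/55)
   = (5.820 kJ/mol)(-2.582) = -15.0 kJ/mol
ΔG < 0, so the forward reaction is spontaneous (proceeds forward).

ΔG = -15.0 kJ/mol; the forward reaction is spontaneous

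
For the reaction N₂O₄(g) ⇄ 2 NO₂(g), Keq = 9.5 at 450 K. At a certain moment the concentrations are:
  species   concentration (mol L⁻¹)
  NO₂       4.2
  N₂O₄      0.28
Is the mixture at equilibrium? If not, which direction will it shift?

no; Q > K, reaction proceeds in reverse

Q = [NO₂]² / [N₂O₄] = (4.2)² / (0.28) = 63
Q = 63 > Keq = 9.5: net reverse reaction.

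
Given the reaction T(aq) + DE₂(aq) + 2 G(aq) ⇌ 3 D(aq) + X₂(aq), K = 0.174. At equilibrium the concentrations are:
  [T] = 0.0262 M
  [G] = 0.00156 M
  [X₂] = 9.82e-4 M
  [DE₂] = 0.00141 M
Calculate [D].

At equilibrium, K = [D]³·[X₂] / ([T]·[DE₂]·[G]²) = 0.174.
([D])³·(9.82e-4) / ((0.0262)·(0.00141)·(0.00156)²) = 0.174
[D]³ = 1.59e-8 ⇒ [D] = 0.00252 M

[D] = 0.00252 M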